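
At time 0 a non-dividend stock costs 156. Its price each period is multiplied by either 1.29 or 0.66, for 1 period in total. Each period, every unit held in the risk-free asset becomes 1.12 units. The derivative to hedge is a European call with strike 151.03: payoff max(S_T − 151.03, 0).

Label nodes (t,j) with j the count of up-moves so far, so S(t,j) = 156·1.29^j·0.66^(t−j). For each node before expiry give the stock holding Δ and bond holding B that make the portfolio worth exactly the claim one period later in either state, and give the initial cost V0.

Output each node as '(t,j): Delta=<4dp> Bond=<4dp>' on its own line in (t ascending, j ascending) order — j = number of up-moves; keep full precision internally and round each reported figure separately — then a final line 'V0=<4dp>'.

Since d<R<u, set p* = (R−d)/(u−d) = 0.7302; price each node as the discounted p*-expectation of its children.
Payoff layer (t=1): V(1,0)=0.0000, V(1,1)=50.2100
  t=0,j=0: stock 156.0000 → up 201.2400 (V=50.2100), down 102.9600 (V=0.0000). Price 32.7333; hedge Δ=0.5109, bond B=-46.9651.
Self-financing check: at every node Δ·S+B equals the discounted successor values.

(0,0): Delta=0.5109 Bond=-46.9651
V0=32.7333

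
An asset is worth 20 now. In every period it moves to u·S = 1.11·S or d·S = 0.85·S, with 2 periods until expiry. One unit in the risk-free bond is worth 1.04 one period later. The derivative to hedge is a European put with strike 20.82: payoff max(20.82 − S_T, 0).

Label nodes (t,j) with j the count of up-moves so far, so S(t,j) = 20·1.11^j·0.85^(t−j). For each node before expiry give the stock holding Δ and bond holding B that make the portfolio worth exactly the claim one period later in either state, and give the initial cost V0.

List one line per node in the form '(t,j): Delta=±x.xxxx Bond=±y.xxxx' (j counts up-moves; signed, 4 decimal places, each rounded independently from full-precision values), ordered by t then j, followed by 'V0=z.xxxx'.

Since d<R<u, set p* = (R−d)/(u−d) = 0.7308; price each node as the discounted p*-expectation of its children.
At expiry t=2: V(2,0)=6.3700, V(2,1)=1.9500, V(2,2)=0.0000
  t=1,j=0: stock 17.0000 → up 18.8700 (V=1.9500), down 14.4500 (V=6.3700). Price 3.0192; hedge Δ=-1.0000, bond B=20.0192.
  t=1,j=1: stock 22.2000 → up 24.6420 (V=0.0000), down 18.8700 (V=1.9500). Price 0.5048; hedge Δ=-0.3378, bond B=8.0048.
  t=0,j=0: stock 20.0000 → up 22.2000 (V=0.5048), down 17.0000 (V=3.0192). Price 1.1363; hedge Δ=-0.4835, bond B=10.8072.
Each (Δ,B) replicates both successor values, so the strategy is self-financing and V0 is arbitrage-free.

(0,0): Delta=-0.4835 Bond=10.8072
(1,0): Delta=-1.0000 Bond=20.0192
(1,1): Delta=-0.3378 Bond=8.0048
V0=1.1363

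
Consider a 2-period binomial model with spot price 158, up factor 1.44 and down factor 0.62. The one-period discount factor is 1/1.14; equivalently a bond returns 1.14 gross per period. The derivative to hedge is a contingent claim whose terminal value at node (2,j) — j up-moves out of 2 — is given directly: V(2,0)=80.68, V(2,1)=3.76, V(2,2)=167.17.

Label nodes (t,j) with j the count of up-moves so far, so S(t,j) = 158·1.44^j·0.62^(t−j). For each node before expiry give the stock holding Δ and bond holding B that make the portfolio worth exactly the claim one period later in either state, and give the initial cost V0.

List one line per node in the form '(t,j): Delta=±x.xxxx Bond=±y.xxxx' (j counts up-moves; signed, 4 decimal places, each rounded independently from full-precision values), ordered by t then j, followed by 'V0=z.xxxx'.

(0,0): Delta=0.5111 Bond=-19.3691
(1,0): Delta=-0.9576 Bond=121.7886
(1,1): Delta=0.8759 Bond=-105.0824
V0=61.3801

No-arbitrage ⇒ martingale measure with p* = (R−d)/(u−d) = 0.6341.
Terminal values V(2,·): V(2,0)=80.6800, V(2,1)=3.7600, V(2,2)=167.1700
Node (1,0) S=97.9600: V=(p*·3.7600+(1−p*)·80.6800)/1.14=27.9837; Δ=(3.7600−80.6800)/(141.0624−60.7352)=-0.9576; B=V−Δ·S=121.7886
Node (1,1) S=227.5200: V=(p*·167.1700+(1−p*)·3.7600)/1.14=94.1981; Δ=(167.1700−3.7600)/(327.6288−141.0624)=0.8759; B=V−Δ·S=-105.0824
Node (0,0) S=158.0000: V=(p*·94.1981+(1−p*)·27.9837)/1.14=61.3801; Δ=(94.1981−27.9837)/(227.5200−97.9600)=0.5111; B=V−Δ·S=-19.3691
The time-0 hedge costs 61.3801, which is the no-arbitrage price.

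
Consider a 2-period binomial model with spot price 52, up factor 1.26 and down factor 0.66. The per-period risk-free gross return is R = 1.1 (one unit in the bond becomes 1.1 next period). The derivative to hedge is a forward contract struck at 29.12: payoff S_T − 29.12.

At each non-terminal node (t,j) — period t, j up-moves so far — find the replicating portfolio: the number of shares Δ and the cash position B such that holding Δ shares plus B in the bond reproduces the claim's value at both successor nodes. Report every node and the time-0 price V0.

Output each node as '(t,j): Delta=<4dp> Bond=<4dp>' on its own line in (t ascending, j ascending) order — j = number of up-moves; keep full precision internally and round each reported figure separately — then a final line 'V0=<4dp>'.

Risk-neutral probability p* = (R−d)/(u−d) = (1.1−0.66)/(1.26−0.66) = 0.7333.
Terminal payoffs: V(2,0)=-6.4688, V(2,1)=14.1232, V(2,2)=53.4352
(1,0): S=34.3200. Δ = (V_up−V_dn)/(S_up−S_dn) = (14.1232−-6.4688)/(43.2432−22.6512) = 1.0000. V = [p*·14.1232 + (1−p*)·-6.4688]/1.1 = 7.8473. B = V − Δ·S = -26.4727.
(1,1): S=65.5200. Δ = (V_up−V_dn)/(S_up−S_dn) = (53.4352−14.1232)/(82.5552−43.2432) = 1.0000. V = [p*·53.4352 + (1−p*)·14.1232]/1.1 = 39.0473. B = V − Δ·S = -26.4727.
(0,0): S=52.0000. Δ = (V_up−V_dn)/(S_up−S_dn) = (39.0473−7.8473)/(65.5200−34.3200) = 1.0000. V = [p*·39.0473 + (1−p*)·7.8473]/1.1 = 27.9339. B = V − Δ·S = -24.0661.
The time-0 hedge costs 27.9339, which is the no-arbitrage price.

(0,0): Delta=1.0000 Bond=-24.0661
(1,0): Delta=1.0000 Bond=-26.4727
(1,1): Delta=1.0000 Bond=-26.4727
V0=27.9339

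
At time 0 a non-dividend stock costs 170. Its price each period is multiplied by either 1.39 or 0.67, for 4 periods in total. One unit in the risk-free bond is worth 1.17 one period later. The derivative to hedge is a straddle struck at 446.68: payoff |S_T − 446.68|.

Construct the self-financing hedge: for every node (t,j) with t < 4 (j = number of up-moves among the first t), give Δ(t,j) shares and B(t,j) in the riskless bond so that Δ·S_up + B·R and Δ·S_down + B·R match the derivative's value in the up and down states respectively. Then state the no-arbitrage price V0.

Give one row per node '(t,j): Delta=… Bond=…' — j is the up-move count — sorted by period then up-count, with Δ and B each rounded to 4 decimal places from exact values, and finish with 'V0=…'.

Risk-neutral probability p* = (R−d)/(u−d) = (1.17−0.67)/(1.39−0.67) = 0.6944.
Payoff layer (t=4): V(4,0)=412.4231, V(4,1)=375.6097, V(4,2)=299.2357, V(4,3)=140.7880, V(4,4)=187.9318
(3,0): S=51.1297. Δ = (V_up−V_dn)/(S_up−S_dn) = (375.6097−412.4231)/(71.0703−34.2569) = -1.0000. V = [p*·375.6097 + (1−p*)·412.4231]/1.17 = 330.6481. B = V − Δ·S = 381.7778.
(3,1): S=106.0751. Δ = (V_up−V_dn)/(S_up−S_dn) = (299.2357−375.6097)/(147.4443−71.0703) = -1.0000. V = [p*·299.2357 + (1−p*)·375.6097]/1.17 = 275.7027. B = V − Δ·S = 381.7778.
(3,2): S=220.0662. Δ = (V_up−V_dn)/(S_up−S_dn) = (140.7880−299.2357)/(305.8920−147.4443) = -1.0000. V = [p*·140.7880 + (1−p*)·299.2357]/1.17 = 161.7116. B = V − Δ·S = 381.7778.
(3,3): S=456.5552. Δ = (V_up−V_dn)/(S_up−S_dn) = (187.9318−140.7880)/(634.6118−305.8920) = 0.1434. V = [p*·187.9318 + (1−p*)·140.7880]/1.17 = 148.3134. B = V − Δ·S = 82.8360.
(2,0): S=76.3130. Δ = (V_up−V_dn)/(S_up−S_dn) = (275.7027−330.6481)/(106.0751−51.1297) = -1.0000. V = [p*·275.7027 + (1−p*)·330.6481]/1.17 = 249.9928. B = V − Δ·S = 326.3058.
(2,1): S=158.3210. Δ = (V_up−V_dn)/(S_up−S_dn) = (161.7116−275.7027)/(220.0662−106.0751) = -1.0000. V = [p*·161.7116 + (1−p*)·275.7027]/1.17 = 167.9848. B = V − Δ·S = 326.3058.
(2,2): S=328.4570. Δ = (V_up−V_dn)/(S_up−S_dn) = (148.3134−161.7116)/(456.5552−220.0662) = -0.0567. V = [p*·148.3134 + (1−p*)·161.7116]/1.17 = 130.2627. B = V − Δ·S = 148.8712.
(1,0): S=113.9000. Δ = (V_up−V_dn)/(S_up−S_dn) = (167.9848−249.9928)/(158.3210−76.3130) = -1.0000. V = [p*·167.9848 + (1−p*)·249.9928]/1.17 = 164.9938. B = V − Δ·S = 278.8938.
(1,1): S=236.3000. Δ = (V_up−V_dn)/(S_up−S_dn) = (130.2627−167.9848)/(328.4570−158.3210) = -0.2217. V = [p*·130.2627 + (1−p*)·167.9848]/1.17 = 121.1871. B = V − Δ·S = 173.5789.
(0,0): S=170.0000. Δ = (V_up−V_dn)/(S_up−S_dn) = (121.1871−164.9938)/(236.3000−113.9000) = -0.3579. V = [p*·121.1871 + (1−p*)·164.9938]/1.17 = 115.0192. B = V − Δ·S = 175.8619.
Each (Δ,B) replicates both successor values, so the strategy is self-financing and V0 is arbitrage-free.

(0,0): Delta=-0.3579 Bond=175.8619
(1,0): Delta=-1.0000 Bond=278.8938
(1,1): Delta=-0.2217 Bond=173.5789
(2,0): Delta=-1.0000 Bond=326.3058
(2,1): Delta=-1.0000 Bond=326.3058
(2,2): Delta=-0.0567 Bond=148.8712
(3,0): Delta=-1.0000 Bond=381.7778
(3,1): Delta=-1.0000 Bond=381.7778
(3,2): Delta=-1.0000 Bond=381.7778
(3,3): Delta=0.1434 Bond=82.8360
V0=115.0192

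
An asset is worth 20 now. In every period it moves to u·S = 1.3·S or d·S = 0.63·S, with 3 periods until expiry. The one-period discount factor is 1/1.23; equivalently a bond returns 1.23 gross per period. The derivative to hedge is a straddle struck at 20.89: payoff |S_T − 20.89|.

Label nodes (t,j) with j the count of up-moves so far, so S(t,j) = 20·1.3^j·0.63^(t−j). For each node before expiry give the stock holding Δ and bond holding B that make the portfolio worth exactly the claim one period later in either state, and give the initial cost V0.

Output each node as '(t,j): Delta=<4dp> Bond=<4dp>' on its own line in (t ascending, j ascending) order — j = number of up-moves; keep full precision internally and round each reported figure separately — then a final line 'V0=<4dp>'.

(0,0): Delta=0.7991 Bond=-6.8560
(1,0): Delta=-0.9303 Bond=13.3582
(1,1): Delta=0.8969 Bond=-10.9751
(2,0): Delta=-1.0000 Bond=16.9837
(2,1): Delta=-0.9264 Bond=16.3660
(2,2): Delta=1.0000 Bond=-16.9837
V0=9.1267

Under the risk-neutral measure, an up-move has probability p* = (R−d)/(u−d) = 0.8955 and values discount at R = 1.23.
At expiry t=3: V(3,0)=15.8891, V(3,1)=10.5706, V(3,2)=0.4040, V(3,3)=23.0500
  t=2,j=0: stock 7.9380 → up 10.3194 (V=10.5706), down 5.0009 (V=15.8891). Price 9.0457; hedge Δ=-1.0000, bond B=16.9837.
  t=2,j=1: stock 16.3800 → up 21.2940 (V=0.4040), down 10.3194 (V=10.5706). Price 1.1920; hedge Δ=-0.9264, bond B=16.3660.
  t=2,j=2: stock 33.8000 → up 43.9400 (V=23.0500), down 21.2940 (V=0.4040). Price 16.8163; hedge Δ=1.0000, bond B=-16.9837.
  t=1,j=0: stock 12.6000 → up 16.3800 (V=1.1920), down 7.9380 (V=9.0457). Price 1.6362; hedge Δ=-0.9303, bond B=13.3582.
  t=1,j=1: stock 26.0000 → up 33.8000 (V=16.8163), down 16.3800 (V=1.1920). Price 12.3446; hedge Δ=0.8969, bond B=-10.9751.
  t=0,j=0: stock 20.0000 → up 26.0000 (V=12.3446), down 12.6000 (V=1.6362). Price 9.1267; hedge Δ=0.7991, bond B=-6.8560.
The time-0 hedge costs 9.1267, which is the no-arbitrage price.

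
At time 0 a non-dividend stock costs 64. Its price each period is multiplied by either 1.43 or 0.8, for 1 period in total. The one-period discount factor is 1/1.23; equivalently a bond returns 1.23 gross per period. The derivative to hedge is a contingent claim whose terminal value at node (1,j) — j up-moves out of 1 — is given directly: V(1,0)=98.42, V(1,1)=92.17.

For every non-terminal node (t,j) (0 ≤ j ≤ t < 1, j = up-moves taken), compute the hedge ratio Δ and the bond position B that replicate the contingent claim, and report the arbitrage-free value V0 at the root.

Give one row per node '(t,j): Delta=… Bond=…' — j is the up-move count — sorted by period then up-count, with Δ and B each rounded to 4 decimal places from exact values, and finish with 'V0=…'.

(0,0): Delta=-0.1550 Bond=86.4687
V0=76.5481

The replicating-portfolio and risk-neutral prices coincide; use p* = (1.23−0.8)/(1.43−0.8) = 0.6825 for the latter.
Payoff layer (t=1): V(1,0)=98.4200, V(1,1)=92.1700
  t=0,j=0: stock 64.0000 → up 91.5200 (V=92.1700), down 51.2000 (V=98.4200). Price 76.5481; hedge Δ=-0.1550, bond B=86.4687.
Self-financing check: at every node Δ·S+B equals the discounted successor values.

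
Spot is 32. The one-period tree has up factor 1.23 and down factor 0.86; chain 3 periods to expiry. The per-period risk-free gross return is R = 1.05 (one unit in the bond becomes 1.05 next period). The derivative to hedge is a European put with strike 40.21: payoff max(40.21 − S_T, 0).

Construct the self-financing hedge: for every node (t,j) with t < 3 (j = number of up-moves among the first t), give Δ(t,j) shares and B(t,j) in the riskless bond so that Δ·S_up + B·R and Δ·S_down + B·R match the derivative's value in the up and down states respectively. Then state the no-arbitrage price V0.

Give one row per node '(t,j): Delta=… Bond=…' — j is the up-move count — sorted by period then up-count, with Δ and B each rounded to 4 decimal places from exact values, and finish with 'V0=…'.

(0,0): Delta=-0.5836 Bond=24.1459
(1,0): Delta=-0.9316 Bond=34.9289
(1,1): Delta=-0.3531 Bond=16.2814
(2,0): Delta=-1.0000 Bond=38.2952
(2,1): Delta=-0.8862 Bond=35.1408
(2,2): Delta=0.0000 Bond=0.0000
V0=5.4707

Risk-neutral probability p* = (R−d)/(u−d) = (1.05−0.86)/(1.23−0.86) = 0.5135.
Terminal payoffs: V(3,0)=19.8562, V(3,1)=11.0993, V(3,2)=0.0000, V(3,3)=0.0000
Node (2,0) S=23.6672: V=(p*·11.0993+(1−p*)·19.8562)/1.05=14.6280; Δ=(11.0993−19.8562)/(29.1107−20.3538)=-1.0000; B=V−Δ·S=38.2952
Node (2,1) S=33.8496: V=(p*·0.0000+(1−p*)·11.0993)/1.05=5.1426; Δ=(0.0000−11.0993)/(41.6350−29.1107)=-0.8862; B=V−Δ·S=35.1408
Node (2,2) S=48.4128: V=(p*·0.0000+(1−p*)·0.0000)/1.05=0.0000; Δ=(0.0000−0.0000)/(59.5477−41.6350)=0.0000; B=V−Δ·S=0.0000
Node (1,0) S=27.5200: V=(p*·5.1426+(1−p*)·14.6280)/1.05=9.2925; Δ=(5.1426−14.6280)/(33.8496−23.6672)=-0.9316; B=V−Δ·S=34.9289
Node (1,1) S=39.3600: V=(p*·0.0000+(1−p*)·5.1426)/1.05=2.3827; Δ=(0.0000−5.1426)/(48.4128−33.8496)=-0.3531; B=V−Δ·S=16.2814
Node (0,0) S=32.0000: V=(p*·2.3827+(1−p*)·9.2925)/1.05=5.4707; Δ=(2.3827−9.2925)/(39.3600−27.5200)=-0.5836; B=V−Δ·S=24.1459
Check: Δ(0,0)·S0 + B(0,0) = 5.4707 = V0.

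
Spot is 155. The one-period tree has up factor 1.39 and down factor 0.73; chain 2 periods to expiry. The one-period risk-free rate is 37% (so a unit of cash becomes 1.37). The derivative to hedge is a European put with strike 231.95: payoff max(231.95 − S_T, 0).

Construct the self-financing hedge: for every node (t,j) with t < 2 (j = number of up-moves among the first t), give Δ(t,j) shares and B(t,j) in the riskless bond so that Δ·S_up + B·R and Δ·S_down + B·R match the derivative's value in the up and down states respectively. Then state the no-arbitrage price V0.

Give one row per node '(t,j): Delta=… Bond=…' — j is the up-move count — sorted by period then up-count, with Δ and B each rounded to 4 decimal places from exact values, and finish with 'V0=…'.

Since d<R<u, set p* = (R−d)/(u−d) = 0.9697; price each node as the discounted p*-expectation of its children.
Terminal values V(2,·): V(2,0)=149.3505, V(2,1)=74.6715, V(2,2)=0.0000
(1,0): S=113.1500. Δ = (V_up−V_dn)/(S_up−S_dn) = (74.6715−149.3505)/(157.2785−82.5995) = -1.0000. V = [p*·74.6715 + (1−p*)·149.3505]/1.37 = 56.1566. B = V − Δ·S = 169.3066.
(1,1): S=215.4500. Δ = (V_up−V_dn)/(S_up−S_dn) = (0.0000−74.6715)/(299.4755−157.2785) = -0.5251. V = [p*·0.0000 + (1−p*)·74.6715]/1.37 = 1.6517. B = V − Δ·S = 114.7903.
(0,0): S=155.0000. Δ = (V_up−V_dn)/(S_up−S_dn) = (1.6517−56.1566)/(215.4500−113.1500) = -0.5328. V = [p*·1.6517 + (1−p*)·56.1566]/1.37 = 2.4112. B = V − Δ·S = 84.9944.
Check: Δ(0,0)·S0 + B(0,0) = 2.4112 = V0.

(0,0): Delta=-0.5328 Bond=84.9944
(1,0): Delta=-1.0000 Bond=169.3066
(1,1): Delta=-0.5251 Bond=114.7903
V0=2.4112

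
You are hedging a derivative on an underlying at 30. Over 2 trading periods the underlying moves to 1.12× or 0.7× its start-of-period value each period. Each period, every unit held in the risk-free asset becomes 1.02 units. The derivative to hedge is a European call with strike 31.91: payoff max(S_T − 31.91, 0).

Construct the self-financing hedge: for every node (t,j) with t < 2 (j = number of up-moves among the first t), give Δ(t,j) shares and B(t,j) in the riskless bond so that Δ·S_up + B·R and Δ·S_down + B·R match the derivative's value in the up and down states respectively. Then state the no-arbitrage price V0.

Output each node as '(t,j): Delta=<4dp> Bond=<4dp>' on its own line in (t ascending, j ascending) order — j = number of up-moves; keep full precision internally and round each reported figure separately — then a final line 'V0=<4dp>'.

(0,0): Delta=0.3392 Bond=-6.9839
(1,0): Delta=0.0000 Bond=0.0000
(1,1): Delta=0.4055 Bond=-9.3497
V0=3.1926

The replicating-portfolio and risk-neutral prices coincide; use p* = (1.02−0.7)/(1.12−0.7) = 0.7619 for the latter.
Terminal payoffs: V(2,0)=0.0000, V(2,1)=0.0000, V(2,2)=5.7220
Node (1,0) S=21.0000: V=(p*·0.0000+(1−p*)·0.0000)/1.02=0.0000; Δ=(0.0000−0.0000)/(23.5200−14.7000)=0.0000; B=V−Δ·S=0.0000
Node (1,1) S=33.6000: V=(p*·5.7220+(1−p*)·0.0000)/1.02=4.2741; Δ=(5.7220−0.0000)/(37.6320−23.5200)=0.4055; B=V−Δ·S=-9.3497
Node (0,0) S=30.0000: V=(p*·4.2741+(1−p*)·0.0000)/1.02=3.1926; Δ=(4.2741−0.0000)/(33.6000−21.0000)=0.3392; B=V−Δ·S=-6.9839
Check: Δ(0,0)·S0 + B(0,0) = 3.1926 = V0.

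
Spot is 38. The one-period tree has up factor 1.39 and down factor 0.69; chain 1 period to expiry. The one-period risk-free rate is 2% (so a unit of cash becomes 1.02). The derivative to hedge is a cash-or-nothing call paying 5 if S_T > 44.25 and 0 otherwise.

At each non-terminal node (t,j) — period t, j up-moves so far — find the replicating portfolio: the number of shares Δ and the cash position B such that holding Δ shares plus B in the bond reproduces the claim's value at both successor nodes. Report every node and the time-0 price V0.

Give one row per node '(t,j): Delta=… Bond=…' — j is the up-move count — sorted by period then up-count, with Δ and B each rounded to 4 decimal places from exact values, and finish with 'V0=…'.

(0,0): Delta=0.1880 Bond=-4.8319
V0=2.3109

No-arbitrage ⇒ martingale measure with p* = (R−d)/(u−d) = 0.4714.
Payoff layer (t=1): V(1,0)=0.0000, V(1,1)=5.0000
(0,0): S=38.0000. Δ = (V_up−V_dn)/(S_up−S_dn) = (5.0000−0.0000)/(52.8200−26.2200) = 0.1880. V = [p*·5.0000 + (1−p*)·0.0000]/1.02 = 2.3109. B = V − Δ·S = -4.8319.
Check: Δ(0,0)·S0 + B(0,0) = 2.3109 = V0.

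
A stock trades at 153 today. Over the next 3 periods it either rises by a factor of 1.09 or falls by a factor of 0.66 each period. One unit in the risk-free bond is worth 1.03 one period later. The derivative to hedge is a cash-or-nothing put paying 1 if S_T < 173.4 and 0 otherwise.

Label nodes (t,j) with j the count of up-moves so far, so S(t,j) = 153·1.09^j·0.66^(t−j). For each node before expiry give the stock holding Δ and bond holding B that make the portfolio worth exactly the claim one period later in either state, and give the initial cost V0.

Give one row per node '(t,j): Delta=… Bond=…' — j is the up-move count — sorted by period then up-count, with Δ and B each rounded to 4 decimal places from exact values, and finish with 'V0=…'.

Since d<R<u, set p* = (R−d)/(u−d) = 0.8605; price each node as the discounted p*-expectation of its children.
At expiry t=3: V(3,0)=1.0000, V(3,1)=1.0000, V(3,2)=1.0000, V(3,3)=0.0000
  t=2,j=0: stock 66.6468 → up 72.6450 (V=1.0000), down 43.9869 (V=1.0000). Price 0.9709; hedge Δ=0.0000, bond B=0.9709.
  t=2,j=1: stock 110.0682 → up 119.9743 (V=1.0000), down 72.6450 (V=1.0000). Price 0.9709; hedge Δ=0.0000, bond B=0.9709.
  t=2,j=2: stock 181.7793 → up 198.1394 (V=0.0000), down 119.9743 (V=1.0000). Price 0.1355; hedge Δ=-0.0128, bond B=2.4611.
  t=1,j=0: stock 100.9800 → up 110.0682 (V=0.9709), down 66.6468 (V=0.9709). Price 0.9426; hedge Δ=0.0000, bond B=0.9426.
  t=1,j=1: stock 166.7700 → up 181.7793 (V=0.1355), down 110.0682 (V=0.9709). Price 0.2447; hedge Δ=-0.0116, bond B=2.1875.
  t=0,j=0: stock 153.0000 → up 166.7700 (V=0.2447), down 100.9800 (V=0.9426). Price 0.3321; hedge Δ=-0.0106, bond B=1.9551.
Check: Δ(0,0)·S0 + B(0,0) = 0.3321 = V0.

(0,0): Delta=-0.0106 Bond=1.9551
(1,0): Delta=0.0000 Bond=0.9426
(1,1): Delta=-0.0116 Bond=2.1875
(2,0): Delta=0.0000 Bond=0.9709
(2,1): Delta=0.0000 Bond=0.9709
(2,2): Delta=-0.0128 Bond=2.4611
V0=0.3321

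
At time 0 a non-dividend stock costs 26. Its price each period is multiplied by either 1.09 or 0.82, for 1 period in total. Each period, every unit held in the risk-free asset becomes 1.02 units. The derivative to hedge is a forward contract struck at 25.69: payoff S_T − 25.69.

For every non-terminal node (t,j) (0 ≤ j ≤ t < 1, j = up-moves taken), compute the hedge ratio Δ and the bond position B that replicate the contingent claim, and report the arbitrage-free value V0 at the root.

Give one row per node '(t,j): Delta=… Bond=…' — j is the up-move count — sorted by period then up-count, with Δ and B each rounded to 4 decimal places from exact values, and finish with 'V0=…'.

Risk-neutral probability p* = (R−d)/(u−d) = (1.02−0.82)/(1.09−0.82) = 0.7407.
Payoff layer (t=1): V(1,0)=-4.3700, V(1,1)=2.6500
  t=0,j=0: stock 26.0000 → up 28.3400 (V=2.6500), down 21.3200 (V=-4.3700). Price 0.8137; hedge Δ=1.0000, bond B=-25.1863.
Root portfolio cost Δ·26+B reproduces V0=0.8137.

(0,0): Delta=1.0000 Bond=-25.1863
V0=0.8137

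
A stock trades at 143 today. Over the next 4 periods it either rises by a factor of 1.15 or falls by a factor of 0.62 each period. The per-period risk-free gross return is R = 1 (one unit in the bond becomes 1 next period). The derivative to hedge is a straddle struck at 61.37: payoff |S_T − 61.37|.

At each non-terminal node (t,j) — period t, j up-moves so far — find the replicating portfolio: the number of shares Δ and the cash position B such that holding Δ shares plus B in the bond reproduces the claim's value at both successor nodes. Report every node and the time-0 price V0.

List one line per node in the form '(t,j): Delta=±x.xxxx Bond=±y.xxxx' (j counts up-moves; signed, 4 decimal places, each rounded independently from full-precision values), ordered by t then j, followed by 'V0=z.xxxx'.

(0,0): Delta=0.8884 Bond=-42.0064
(1,0): Delta=0.5553 Bond=-12.4808
(1,1): Delta=0.9592 Bond=-53.6612
(2,0): Delta=-0.4425 Bond=42.3697
(2,1): Delta=0.7677 Bond=-34.1324
(2,2): Delta=1.0000 Bond=-61.3700
(3,0): Delta=-1.0000 Bond=61.3700
(3,1): Delta=-0.3239 Bond=34.8696
(3,2): Delta=1.0000 Bond=-61.3700
(3,3): Delta=1.0000 Bond=-61.3700
V0=85.0300

Under the risk-neutral measure, an up-move has probability p* = (R−d)/(u−d) = 0.7170 and values discount at R = 1.
At expiry t=4: V(4,0)=40.2398, V(4,1)=22.1770, V(4,2)=11.3268, V(4,3)=73.4708, V(4,4)=188.7379
  t=3,j=0: stock 34.0809 → up 39.1930 (V=22.1770), down 21.1302 (V=40.2398). Price 27.2891; hedge Δ=-1.0000, bond B=61.3700.
  t=3,j=1: stock 63.2146 → up 72.6968 (V=11.3268), down 39.1930 (V=22.1770). Price 14.3976; hedge Δ=-0.3239, bond B=34.8696.
  t=3,j=2: stock 117.2528 → up 134.8408 (V=73.4708), down 72.6968 (V=11.3268). Price 55.8828; hedge Δ=1.0000, bond B=-61.3700.
  t=3,j=3: stock 217.4851 → up 250.1079 (V=188.7379), down 134.8408 (V=73.4708). Price 156.1151; hedge Δ=1.0000, bond B=-61.3700.
  t=2,j=0: stock 54.9692 → up 63.2146 (V=14.3976), down 34.0809 (V=27.2891). Price 18.0461; hedge Δ=-0.4425, bond B=42.3697.
  t=2,j=1: stock 101.9590 → up 117.2528 (V=55.8828), down 63.2146 (V=14.3976). Price 44.1417; hedge Δ=0.7677, bond B=-34.1324.
  t=2,j=2: stock 189.1175 → up 217.4851 (V=156.1151), down 117.2528 (V=55.8828). Price 127.7475; hedge Δ=1.0000, bond B=-61.3700.
  t=1,j=0: stock 88.6600 → up 101.9590 (V=44.1417), down 54.9692 (V=18.0461). Price 36.7562; hedge Δ=0.5553, bond B=-12.4808.
  t=1,j=1: stock 164.4500 → up 189.1175 (V=127.7475), down 101.9590 (V=44.1417). Price 104.0855; hedge Δ=0.9592, bond B=-53.6612.
  t=0,j=0: stock 143.0000 → up 164.4500 (V=104.0855), down 88.6600 (V=36.7562). Price 85.0300; hedge Δ=0.8884, bond B=-42.0064.
Each (Δ,B) replicates both successor values, so the strategy is self-financing and V0 is arbitrage-free.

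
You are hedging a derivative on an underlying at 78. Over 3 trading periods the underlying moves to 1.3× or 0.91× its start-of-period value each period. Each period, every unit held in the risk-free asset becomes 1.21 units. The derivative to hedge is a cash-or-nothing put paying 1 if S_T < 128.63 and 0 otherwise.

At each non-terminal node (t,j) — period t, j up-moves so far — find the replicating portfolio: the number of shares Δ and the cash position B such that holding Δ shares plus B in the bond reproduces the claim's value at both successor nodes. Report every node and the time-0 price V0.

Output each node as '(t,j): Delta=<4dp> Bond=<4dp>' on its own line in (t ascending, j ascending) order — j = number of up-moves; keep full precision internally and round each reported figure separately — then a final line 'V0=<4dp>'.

Under the risk-neutral measure, an up-move has probability p* = (R−d)/(u−d) = 0.7692 and values discount at R = 1.21.
At expiry t=3: V(3,0)=1.0000, V(3,1)=1.0000, V(3,2)=1.0000, V(3,3)=0.0000
Node (2,0) S=64.5918: V=(p*·1.0000+(1−p*)·1.0000)/1.21=0.8264; Δ=(1.0000−1.0000)/(83.9693−58.7785)=0.0000; B=V−Δ·S=0.8264
Node (2,1) S=92.2740: V=(p*·1.0000+(1−p*)·1.0000)/1.21=0.8264; Δ=(1.0000−1.0000)/(119.9562−83.9693)=0.0000; B=V−Δ·S=0.8264
Node (2,2) S=131.8200: V=(p*·0.0000+(1−p*)·1.0000)/1.21=0.1907; Δ=(0.0000−1.0000)/(171.3660−119.9562)=-0.0195; B=V−Δ·S=2.7548
Node (1,0) S=70.9800: V=(p*·0.8264+(1−p*)·0.8264)/1.21=0.6830; Δ=(0.8264−0.8264)/(92.2740−64.5918)=0.0000; B=V−Δ·S=0.6830
Node (1,1) S=101.4000: V=(p*·0.1907+(1−p*)·0.8264)/1.21=0.2789; Δ=(0.1907−0.8264)/(131.8200−92.2740)=-0.0161; B=V−Δ·S=1.9089
Node (0,0) S=78.0000: V=(p*·0.2789+(1−p*)·0.6830)/1.21=0.3075; Δ=(0.2789−0.6830)/(101.4000−70.9800)=-0.0133; B=V−Δ·S=1.3438
Check: Δ(0,0)·S0 + B(0,0) = 0.3075 = V0.

(0,0): Delta=-0.0133 Bond=1.3438
(1,0): Delta=0.0000 Bond=0.6830
(1,1): Delta=-0.0161 Bond=1.9089
(2,0): Delta=0.0000 Bond=0.8264
(2,1): Delta=0.0000 Bond=0.8264
(2,2): Delta=-0.0195 Bond=2.7548
V0=0.3075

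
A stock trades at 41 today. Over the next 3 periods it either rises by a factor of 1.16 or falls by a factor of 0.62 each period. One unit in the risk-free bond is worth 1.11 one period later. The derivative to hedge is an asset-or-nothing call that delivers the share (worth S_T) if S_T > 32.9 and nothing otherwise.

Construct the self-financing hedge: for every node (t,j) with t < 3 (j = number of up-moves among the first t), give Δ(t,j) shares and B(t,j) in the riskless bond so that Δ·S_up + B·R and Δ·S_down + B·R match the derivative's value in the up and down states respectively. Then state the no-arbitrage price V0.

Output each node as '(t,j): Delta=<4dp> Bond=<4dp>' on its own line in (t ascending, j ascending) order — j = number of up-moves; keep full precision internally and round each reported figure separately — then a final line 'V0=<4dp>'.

(0,0): Delta=1.1099 Bond=-4.8254
(1,0): Delta=2.0370 Bond=-28.9232
(1,1): Delta=1.0594 Bond=-2.9513
(2,0): Delta=0.0000 Bond=0.0000
(2,1): Delta=2.1481 Bond=-35.3807
(2,2): Delta=1.0000 Bond=0.0000
V0=40.6823

The replicating-portfolio and risk-neutral prices coincide; use p* = (1.11−0.62)/(1.16−0.62) = 0.9074 for the latter.
At expiry t=3: V(3,0)=0.0000, V(3,1)=0.0000, V(3,2)=34.2052, V(3,3)=63.9967
Node (2,0) S=15.7604: V=(p*·0.0000+(1−p*)·0.0000)/1.11=0.0000; Δ=(0.0000−0.0000)/(18.2821−9.7714)=0.0000; B=V−Δ·S=0.0000
Node (2,1) S=29.4872: V=(p*·34.2052+(1−p*)·0.0000)/1.11=27.9622; Δ=(34.2052−0.0000)/(34.2052−18.2821)=2.1481; B=V−Δ·S=-35.3807
Node (2,2) S=55.1696: V=(p*·63.9967+(1−p*)·34.2052)/1.11=55.1696; Δ=(63.9967−34.2052)/(63.9967−34.2052)=1.0000; B=V−Δ·S=0.0000
Node (1,0) S=25.4200: V=(p*·27.9622+(1−p*)·0.0000)/1.11=22.8586; Δ=(27.9622−0.0000)/(29.4872−15.7604)=2.0370; B=V−Δ·S=-28.9232
Node (1,1) S=47.5600: V=(p*·55.1696+(1−p*)·27.9622)/1.11=47.4328; Δ=(55.1696−27.9622)/(55.1696−29.4872)=1.0594; B=V−Δ·S=-2.9513
Node (0,0) S=41.0000: V=(p*·47.4328+(1−p*)·22.8586)/1.11=40.6823; Δ=(47.4328−22.8586)/(47.5600−25.4200)=1.1099; B=V−Δ·S=-4.8254
Root portfolio cost Δ·41+B reproduces V0=40.6823.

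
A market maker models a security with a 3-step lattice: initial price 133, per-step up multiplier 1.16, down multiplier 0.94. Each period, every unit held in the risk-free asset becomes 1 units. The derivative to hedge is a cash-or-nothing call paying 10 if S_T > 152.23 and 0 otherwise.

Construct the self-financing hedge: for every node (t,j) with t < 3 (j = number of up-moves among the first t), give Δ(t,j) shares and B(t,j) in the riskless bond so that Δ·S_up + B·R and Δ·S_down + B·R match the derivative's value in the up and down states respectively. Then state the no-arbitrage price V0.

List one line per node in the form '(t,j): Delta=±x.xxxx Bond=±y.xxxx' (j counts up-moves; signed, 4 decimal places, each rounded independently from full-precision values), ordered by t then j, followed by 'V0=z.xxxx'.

(0,0): Delta=0.1356 Bond=-16.2059
(1,0): Delta=0.0992 Bond=-11.6529
(1,1): Delta=0.2143 Bond=-28.3471
(2,0): Delta=0.0000 Bond=0.0000
(2,1): Delta=0.3134 Bond=-42.7273
(2,2): Delta=0.0000 Bond=10.0000
V0=1.8257

The replicating-portfolio and risk-neutral prices coincide; use p* = (1−0.94)/(1.16−0.94) = 0.2727 for the latter.
Terminal payoffs: V(3,0)=0.0000, V(3,1)=0.0000, V(3,2)=10.0000, V(3,3)=10.0000
  t=2,j=0: stock 117.5188 → up 136.3218 (V=0.0000), down 110.4677 (V=0.0000). Price 0.0000; hedge Δ=0.0000, bond B=0.0000.
  t=2,j=1: stock 145.0232 → up 168.2269 (V=10.0000), down 136.3218 (V=0.0000). Price 2.7273; hedge Δ=0.3134, bond B=-42.7273.
  t=2,j=2: stock 178.9648 → up 207.5992 (V=10.0000), down 168.2269 (V=10.0000). Price 10.0000; hedge Δ=0.0000, bond B=10.0000.
  t=1,j=0: stock 125.0200 → up 145.0232 (V=2.7273), down 117.5188 (V=0.0000). Price 0.7438; hedge Δ=0.0992, bond B=-11.6529.
  t=1,j=1: stock 154.2800 → up 178.9648 (V=10.0000), down 145.0232 (V=2.7273). Price 4.7107; hedge Δ=0.2143, bond B=-28.3471.
  t=0,j=0: stock 133.0000 → up 154.2800 (V=4.7107), down 125.0200 (V=0.7438). Price 1.8257; hedge Δ=0.1356, bond B=-16.2059.
Check: Δ(0,0)·S0 + B(0,0) = 1.8257 = V0.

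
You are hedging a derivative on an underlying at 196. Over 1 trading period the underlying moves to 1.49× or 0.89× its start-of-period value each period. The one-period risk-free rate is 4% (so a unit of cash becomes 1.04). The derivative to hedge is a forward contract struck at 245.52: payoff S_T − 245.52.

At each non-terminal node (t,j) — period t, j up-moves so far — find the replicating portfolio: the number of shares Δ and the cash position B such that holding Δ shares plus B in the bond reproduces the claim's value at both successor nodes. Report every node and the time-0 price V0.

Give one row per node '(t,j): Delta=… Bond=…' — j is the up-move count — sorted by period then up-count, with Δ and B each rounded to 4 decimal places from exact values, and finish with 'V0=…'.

(0,0): Delta=1.0000 Bond=-236.0769
V0=-40.0769

Under the risk-neutral measure, an up-move has probability p* = (R−d)/(u−d) = 0.2500 and values discount at R = 1.04.
Payoff layer (t=1): V(1,0)=-71.0800, V(1,1)=46.5200
(0,0): S=196.0000. Δ = (V_up−V_dn)/(S_up−S_dn) = (46.5200−-71.0800)/(292.0400−174.4400) = 1.0000. V = [p*·46.5200 + (1−p*)·-71.0800]/1.04 = -40.0769. B = V − Δ·S = -236.0769.
Self-financing check: at every node Δ·S+B equals the discounted successor values.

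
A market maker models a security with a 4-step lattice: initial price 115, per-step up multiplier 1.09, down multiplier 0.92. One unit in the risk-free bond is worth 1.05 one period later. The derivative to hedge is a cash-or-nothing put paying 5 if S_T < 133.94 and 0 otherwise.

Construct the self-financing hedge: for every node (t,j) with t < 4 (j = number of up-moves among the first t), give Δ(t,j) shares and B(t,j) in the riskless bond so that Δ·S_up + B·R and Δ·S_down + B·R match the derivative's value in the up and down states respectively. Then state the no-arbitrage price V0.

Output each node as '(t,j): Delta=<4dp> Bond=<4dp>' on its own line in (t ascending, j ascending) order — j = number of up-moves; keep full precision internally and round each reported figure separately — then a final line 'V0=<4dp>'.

Since d<R<u, set p* = (R−d)/(u−d) = 0.7647; price each node as the discounted p*-expectation of its children.
At expiry t=4: V(4,0)=5.0000, V(4,1)=5.0000, V(4,2)=5.0000, V(4,3)=0.0000, V(4,4)=0.0000
  t=3,j=0: stock 89.5491 → up 97.6085 (V=5.0000), down 82.3852 (V=5.0000). Price 4.7619; hedge Δ=0.0000, bond B=4.7619.
  t=3,j=1: stock 106.0962 → up 115.6449 (V=5.0000), down 97.6085 (V=5.0000). Price 4.7619; hedge Δ=0.0000, bond B=4.7619.
  t=3,j=2: stock 125.7010 → up 137.0141 (V=0.0000), down 115.6449 (V=5.0000). Price 1.1204; hedge Δ=-0.2340, bond B=30.5322.
  t=3,j=3: stock 148.9283 → up 162.3319 (V=0.0000), down 137.0141 (V=0.0000). Price 0.0000; hedge Δ=0.0000, bond B=0.0000.
  t=2,j=0: stock 97.3360 → up 106.0962 (V=4.7619), down 89.5491 (V=4.7619). Price 4.5351; hedge Δ=0.0000, bond B=4.5351.
  t=2,j=1: stock 115.3220 → up 125.7010 (V=1.1204), down 106.0962 (V=4.7619). Price 1.8831; hedge Δ=-0.1857, bond B=23.3034.
  t=2,j=2: stock 136.6315 → up 148.9283 (V=0.0000), down 125.7010 (V=1.1204). Price 0.2511; hedge Δ=-0.0482, bond B=6.8420.
  t=1,j=0: stock 105.8000 → up 115.3220 (V=1.8831), down 97.3360 (V=4.5351). Price 2.3877; hedge Δ=-0.1475, bond B=17.9880.
  t=1,j=1: stock 125.3500 → up 136.6315 (V=0.2511), down 115.3220 (V=1.8831). Price 0.6048; hedge Δ=-0.0766, bond B=10.2050.
  t=0,j=0: stock 115.0000 → up 125.3500 (V=0.6048), down 105.8000 (V=2.3877). Price 0.9756; hedge Δ=-0.0912, bond B=11.4631.
Root portfolio cost Δ·115+B reproduces V0=0.9756.

(0,0): Delta=-0.0912 Bond=11.4631
(1,0): Delta=-0.1475 Bond=17.9880
(1,1): Delta=-0.0766 Bond=10.2050
(2,0): Delta=0.0000 Bond=4.5351
(2,1): Delta=-0.1857 Bond=23.3034
(2,2): Delta=-0.0482 Bond=6.8420
(3,0): Delta=0.0000 Bond=4.7619
(3,1): Delta=0.0000 Bond=4.7619
(3,2): Delta=-0.2340 Bond=30.5322
(3,3): Delta=0.0000 Bond=0.0000
V0=0.9756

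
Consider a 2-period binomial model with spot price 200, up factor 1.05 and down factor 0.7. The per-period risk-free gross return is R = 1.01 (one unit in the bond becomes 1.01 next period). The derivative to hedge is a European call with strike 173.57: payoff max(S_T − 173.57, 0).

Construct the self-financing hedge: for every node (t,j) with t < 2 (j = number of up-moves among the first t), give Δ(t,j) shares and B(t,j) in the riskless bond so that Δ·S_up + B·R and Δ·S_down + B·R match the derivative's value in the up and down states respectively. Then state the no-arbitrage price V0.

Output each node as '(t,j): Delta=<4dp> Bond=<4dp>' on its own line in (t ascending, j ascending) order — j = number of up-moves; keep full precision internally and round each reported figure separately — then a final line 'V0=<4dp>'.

Since d<R<u, set p* = (R−d)/(u−d) = 0.8857; price each node as the discounted p*-expectation of its children.
Payoff layer (t=2): V(2,0)=0.0000, V(2,1)=0.0000, V(2,2)=46.9300
  t=1,j=0: stock 140.0000 → up 147.0000 (V=0.0000), down 98.0000 (V=0.0000). Price 0.0000; hedge Δ=0.0000, bond B=0.0000.
  t=1,j=1: stock 210.0000 → up 220.5000 (V=46.9300), down 147.0000 (V=0.0000). Price 41.1550; hedge Δ=0.6385, bond B=-92.9307.
  t=0,j=0: stock 200.0000 → up 210.0000 (V=41.1550), down 140.0000 (V=0.0000). Price 36.0907; hedge Δ=0.5879, bond B=-81.4951.
Each (Δ,B) replicates both successor values, so the strategy is self-financing and V0 is arbitrage-free.

(0,0): Delta=0.5879 Bond=-81.4951
(1,0): Delta=0.0000 Bond=0.0000
(1,1): Delta=0.6385 Bond=-92.9307
V0=36.0907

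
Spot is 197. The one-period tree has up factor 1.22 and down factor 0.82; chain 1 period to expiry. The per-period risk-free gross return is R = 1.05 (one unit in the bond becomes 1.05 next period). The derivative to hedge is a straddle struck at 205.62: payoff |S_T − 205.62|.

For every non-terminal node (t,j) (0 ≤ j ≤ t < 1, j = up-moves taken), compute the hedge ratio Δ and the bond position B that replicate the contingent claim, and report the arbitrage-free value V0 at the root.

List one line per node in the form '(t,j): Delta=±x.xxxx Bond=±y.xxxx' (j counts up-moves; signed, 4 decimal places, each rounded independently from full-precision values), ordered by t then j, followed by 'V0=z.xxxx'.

(0,0): Delta=-0.1188 Bond=60.2552
V0=36.8552

Since d<R<u, set p* = (R−d)/(u−d) = 0.5750; price each node as the discounted p*-expectation of its children.
Payoff layer (t=1): V(1,0)=44.0800, V(1,1)=34.7200
Node (0,0) S=197.0000: V=(p*·34.7200+(1−p*)·44.0800)/1.05=36.8552; Δ=(34.7200−44.0800)/(240.3400−161.5400)=-0.1188; B=V−Δ·S=60.2552
The time-0 hedge costs 36.8552, which is the no-arbitrage price.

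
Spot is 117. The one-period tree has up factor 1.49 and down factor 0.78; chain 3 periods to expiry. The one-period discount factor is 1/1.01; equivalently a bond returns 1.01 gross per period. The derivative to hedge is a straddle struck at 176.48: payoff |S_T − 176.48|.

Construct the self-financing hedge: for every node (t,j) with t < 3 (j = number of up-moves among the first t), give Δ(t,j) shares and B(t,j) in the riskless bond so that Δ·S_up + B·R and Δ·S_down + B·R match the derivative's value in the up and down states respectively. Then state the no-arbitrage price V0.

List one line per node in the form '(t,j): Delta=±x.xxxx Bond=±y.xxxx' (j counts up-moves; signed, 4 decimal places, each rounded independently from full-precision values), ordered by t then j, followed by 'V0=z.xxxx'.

Risk-neutral probability p* = (R−d)/(u−d) = (1.01−0.78)/(1.49−0.78) = 0.3239.
Payoff layer (t=3): V(3,0)=120.9574, V(3,1)=70.4176, V(3,2)=26.1263, V(3,3)=210.5500
  t=2,j=0: stock 71.1828 → up 106.0624 (V=70.4176), down 55.5226 (V=120.9574). Price 103.5499; hedge Δ=-1.0000, bond B=174.7327.
  t=2,j=1: stock 135.9774 → up 202.6063 (V=26.1263), down 106.0624 (V=70.4176). Price 55.5146; hedge Δ=-0.4588, bond B=117.8967.
  t=2,j=2: stock 259.7517 → up 387.0300 (V=210.5500), down 202.6063 (V=26.1263). Price 85.0190; hedge Δ=1.0000, bond B=-174.7327.
  t=1,j=0: stock 91.2600 → up 135.9774 (V=55.5146), down 71.1828 (V=103.5499). Price 87.1180; hedge Δ=-0.7413, bond B=154.7733.
  t=1,j=1: stock 174.3300 → up 259.7517 (V=85.0190), down 135.9774 (V=55.5146). Price 64.4281; hedge Δ=0.2384, bond B=22.8726.
  t=0,j=0: stock 117.0000 → up 174.3300 (V=64.4281), down 91.2600 (V=87.1180). Price 78.9779; hedge Δ=-0.2731, bond B=110.9355.
Check: Δ(0,0)·S0 + B(0,0) = 78.9779 = V0.

(0,0): Delta=-0.2731 Bond=110.9355
(1,0): Delta=-0.7413 Bond=154.7733
(1,1): Delta=0.2384 Bond=22.8726
(2,0): Delta=-1.0000 Bond=174.7327
(2,1): Delta=-0.4588 Bond=117.8967
(2,2): Delta=1.0000 Bond=-174.7327
V0=78.9779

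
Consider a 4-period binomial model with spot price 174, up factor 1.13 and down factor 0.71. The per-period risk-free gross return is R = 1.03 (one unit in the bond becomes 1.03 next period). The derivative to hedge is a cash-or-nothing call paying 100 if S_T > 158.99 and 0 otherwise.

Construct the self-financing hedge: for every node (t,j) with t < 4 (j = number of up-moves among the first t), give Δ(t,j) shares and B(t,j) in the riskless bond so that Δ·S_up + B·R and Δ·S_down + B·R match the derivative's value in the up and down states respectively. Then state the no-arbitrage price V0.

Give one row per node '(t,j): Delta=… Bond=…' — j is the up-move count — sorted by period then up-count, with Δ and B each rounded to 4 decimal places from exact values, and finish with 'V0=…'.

No-arbitrage ⇒ martingale measure with p* = (R−d)/(u−d) = 0.7619.
Terminal values V(4,·): V(4,0)=0.0000, V(4,1)=0.0000, V(4,2)=0.0000, V(4,3)=100.0000, V(4,4)=100.0000
Node (3,0) S=62.2765: V=(p*·0.0000+(1−p*)·0.0000)/1.03=0.0000; Δ=(0.0000−0.0000)/(70.3725−44.2163)=0.0000; B=V−Δ·S=0.0000
Node (3,1) S=99.1161: V=(p*·0.0000+(1−p*)·0.0000)/1.03=0.0000; Δ=(0.0000−0.0000)/(112.0012−70.3725)=0.0000; B=V−Δ·S=0.0000
Node (3,2) S=157.7482: V=(p*·100.0000+(1−p*)·0.0000)/1.03=73.9713; Δ=(100.0000−0.0000)/(178.2555−112.0012)=1.5093; B=V−Δ·S=-164.1239
Node (3,3) S=251.0641: V=(p*·100.0000+(1−p*)·100.0000)/1.03=97.0874; Δ=(100.0000−100.0000)/(283.7024−178.2555)=0.0000; B=V−Δ·S=97.0874
Node (2,0) S=87.7134: V=(p*·0.0000+(1−p*)·0.0000)/1.03=0.0000; Δ=(0.0000−0.0000)/(99.1161−62.2765)=0.0000; B=V−Δ·S=0.0000
Node (2,1) S=139.6002: V=(p*·73.9713+(1−p*)·0.0000)/1.03=54.7176; Δ=(73.9713−0.0000)/(157.7482−99.1161)=1.2616; B=V−Δ·S=-121.4046
Node (2,2) S=222.1806: V=(p*·97.0874+(1−p*)·73.9713)/1.03=88.9161; Δ=(97.0874−73.9713)/(251.0641−157.7482)=0.2477; B=V−Δ·S=33.8779
Node (1,0) S=123.5400: V=(p*·54.7176+(1−p*)·0.0000)/1.03=40.4753; Δ=(54.7176−0.0000)/(139.6002−87.7134)=1.0546; B=V−Δ·S=-89.8046
Node (1,1) S=196.6200: V=(p*·88.9161+(1−p*)·54.7176)/1.03=78.4210; Δ=(88.9161−54.7176)/(222.1806−139.6002)=0.4141; B=V−Δ·S=-3.0040
Node (0,0) S=174.0000: V=(p*·78.4210+(1−p*)·40.4753)/1.03=67.3653; Δ=(78.4210−40.4753)/(196.6200−123.5400)=0.5192; B=V−Δ·S=-22.9814
Self-financing check: at every node Δ·S+B equals the discounted successor values.

(0,0): Delta=0.5192 Bond=-22.9814
(1,0): Delta=1.0546 Bond=-89.8046
(1,1): Delta=0.4141 Bond=-3.0040
(2,0): Delta=0.0000 Bond=0.0000
(2,1): Delta=1.2616 Bond=-121.4046
(2,2): Delta=0.2477 Bond=33.8779
(3,0): Delta=0.0000 Bond=0.0000
(3,1): Delta=0.0000 Bond=0.0000
(3,2): Delta=1.5093 Bond=-164.1239
(3,3): Delta=0.0000 Bond=97.0874
V0=67.3653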